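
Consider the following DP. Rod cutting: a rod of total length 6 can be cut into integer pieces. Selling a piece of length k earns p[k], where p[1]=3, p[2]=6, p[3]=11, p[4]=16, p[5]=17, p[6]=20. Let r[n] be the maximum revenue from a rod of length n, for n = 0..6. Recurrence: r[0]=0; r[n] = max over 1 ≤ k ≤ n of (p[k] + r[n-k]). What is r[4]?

   n    0    1    2    3    4    5    6
r[n]    0    3    6   11   16   19   22

16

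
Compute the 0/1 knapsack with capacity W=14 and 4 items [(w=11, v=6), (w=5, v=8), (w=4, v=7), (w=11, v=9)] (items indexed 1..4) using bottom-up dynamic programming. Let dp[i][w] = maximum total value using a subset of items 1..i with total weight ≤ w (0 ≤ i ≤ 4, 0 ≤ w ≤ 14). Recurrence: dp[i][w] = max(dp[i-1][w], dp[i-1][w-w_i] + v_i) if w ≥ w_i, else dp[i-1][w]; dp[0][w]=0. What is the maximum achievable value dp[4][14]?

15

i\w   0   1   2   3   4   5   6   7   8   9  10  11  12  13  14
  0   0   0   0   0   0   0   0   0   0   0   0   0   0   0   0
  1   0   0   0   0   0   0   0   0   0   0   0   6   6   6   6
  2   0   0   0   0   0   8   8   8   8   8   8   8   8   8   8
  3   0   0   0   0   7   8   8   8   8  15  15  15  15  15  15
  4   0   0   0   0   7   8   8   8   8  15  15  15  15  15  15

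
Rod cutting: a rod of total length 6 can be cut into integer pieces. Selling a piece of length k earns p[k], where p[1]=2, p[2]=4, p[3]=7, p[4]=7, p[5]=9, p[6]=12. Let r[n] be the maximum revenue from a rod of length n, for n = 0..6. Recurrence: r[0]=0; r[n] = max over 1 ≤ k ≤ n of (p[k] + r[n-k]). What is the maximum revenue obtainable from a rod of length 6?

   n    0    1    2    3    4    5    6
r[n]    0    2    4    7    9   11   14

14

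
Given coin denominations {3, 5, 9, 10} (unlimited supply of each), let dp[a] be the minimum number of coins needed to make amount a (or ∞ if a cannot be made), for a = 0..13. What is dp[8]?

2

 a  0  1  2  3  4  5  6  7  8  9 10 11 12 13
dp  0  -  -  1  -  1  2  -  2  1  1  3  2  2
(- denotes ∞ / unreachable)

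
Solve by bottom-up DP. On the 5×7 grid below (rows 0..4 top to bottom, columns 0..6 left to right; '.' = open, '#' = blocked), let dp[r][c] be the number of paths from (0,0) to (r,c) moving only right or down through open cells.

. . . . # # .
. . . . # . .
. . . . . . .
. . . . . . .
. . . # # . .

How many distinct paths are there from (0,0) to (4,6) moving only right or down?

90

r\c   0   1   2   3   4   5   6
  0   1   1   1   1   0   0   0
  1   1   2   3   4   0   0   0
  2   1   3   6  10  10  10  10
  3   1   4  10  20  30  40  50
  4   1   5  15   0   0  40  90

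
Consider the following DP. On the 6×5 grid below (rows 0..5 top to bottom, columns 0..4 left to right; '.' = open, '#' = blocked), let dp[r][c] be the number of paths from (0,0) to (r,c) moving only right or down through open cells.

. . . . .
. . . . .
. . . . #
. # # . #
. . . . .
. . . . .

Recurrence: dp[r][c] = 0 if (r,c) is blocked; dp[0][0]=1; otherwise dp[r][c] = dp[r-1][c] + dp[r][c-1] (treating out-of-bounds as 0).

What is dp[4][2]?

r\c   0   1   2   3   4
  0   1   1   1   1   1
  1   1   2   3   4   5
  2   1   3   6  10   0
  3   1   0   0  10   0
  4   1   1   1  11  11
  5   1   2   3  14  25

1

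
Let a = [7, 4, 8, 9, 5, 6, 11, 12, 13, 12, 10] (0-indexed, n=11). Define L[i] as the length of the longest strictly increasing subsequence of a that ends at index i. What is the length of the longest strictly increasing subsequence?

6

   i    0    1    2    3    4    5    6    7    8    9   10
a[i]    7    4    8    9    5    6   11   12   13   12   10
L[i]    1    1    2    3    2    3    4    5    6    5    4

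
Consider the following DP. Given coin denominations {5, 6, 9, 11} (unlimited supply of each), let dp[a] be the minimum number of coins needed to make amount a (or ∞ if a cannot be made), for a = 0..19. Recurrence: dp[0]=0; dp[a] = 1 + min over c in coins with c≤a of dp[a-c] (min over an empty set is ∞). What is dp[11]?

 a  0  1  2  3  4  5  6  7  8  9 10 11 12 13 14 15 16 17 18 19
dp  0  -  -  -  -  1  1  -  -  1  2  1  2  -  2  2  2  2  2  3
(- denotes ∞ / unreachable)

1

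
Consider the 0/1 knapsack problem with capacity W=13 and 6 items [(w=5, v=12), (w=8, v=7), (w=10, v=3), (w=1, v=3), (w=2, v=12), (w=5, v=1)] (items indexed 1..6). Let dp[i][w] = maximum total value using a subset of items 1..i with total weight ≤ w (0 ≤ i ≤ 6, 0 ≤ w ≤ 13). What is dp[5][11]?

i\w   0   1   2   3   4   5   6   7   8   9  10  11  12  13
  0   0   0   0   0   0   0   0   0   0   0   0   0   0   0
  1   0   0   0   0   0  12  12  12  12  12  12  12  12  12
  2   0   0   0   0   0  12  12  12  12  12  12  12  12  19
  3   0   0   0   0   0  12  12  12  12  12  12  12  12  19
  4   0   3   3   3   3  12  15  15  15  15  15  15  15  19
  5   0   3  12  15  15  15  15  24  27  27  27  27  27  27
  6   0   3  12  15  15  15  15  24  27  27  27  27  27  28

27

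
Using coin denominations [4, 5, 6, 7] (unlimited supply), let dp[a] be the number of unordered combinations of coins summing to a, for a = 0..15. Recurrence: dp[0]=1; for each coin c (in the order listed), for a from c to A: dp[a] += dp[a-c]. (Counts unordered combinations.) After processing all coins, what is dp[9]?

1

after  coin     0     1     2     3     4     5     6     7     8     9    10    11    12    13    14    15
          4     1     0     0     0     1     0     0     0     1     0     0     0     1     0     0     0
          5     1     0     0     0     1     1     0     0     1     1     1     0     1     1     1     1
          6     1     0     0     0     1     1     1     0     1     1     2     1     2     1     2     2
          7     1     0     0     0     1     1     1     1     1     1     2     2     3     2     3     3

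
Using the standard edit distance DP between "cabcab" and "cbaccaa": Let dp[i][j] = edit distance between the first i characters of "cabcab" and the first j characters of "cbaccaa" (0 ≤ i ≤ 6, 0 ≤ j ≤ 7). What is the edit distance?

   ''  c  b  a  c  c  a  a
''  0  1  2  3  4  5  6  7
 c  1  0  1  2  3  4  5  6
 a  2  1  1  1  2  3  4  5
 b  3  2  1  2  2  3  4  5
 c  4  3  2  2  2  2  3  4
 a  5  4  3  2  3  3  2  3
 b  6  5  4  3  3  4  3  3

3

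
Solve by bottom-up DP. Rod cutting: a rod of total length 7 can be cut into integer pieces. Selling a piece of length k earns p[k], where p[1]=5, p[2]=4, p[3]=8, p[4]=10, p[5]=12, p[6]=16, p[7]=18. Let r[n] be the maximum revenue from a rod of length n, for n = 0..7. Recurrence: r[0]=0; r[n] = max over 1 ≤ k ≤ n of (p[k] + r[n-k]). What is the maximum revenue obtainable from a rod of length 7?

   n    0    1    2    3    4    5    6    7
r[n]    0    5   10   15   20   25   30   35

35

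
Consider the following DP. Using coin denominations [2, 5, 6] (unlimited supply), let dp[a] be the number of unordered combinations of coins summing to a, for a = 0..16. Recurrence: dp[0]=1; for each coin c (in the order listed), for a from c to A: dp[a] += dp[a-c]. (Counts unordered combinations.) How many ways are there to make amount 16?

5

after  coin     0     1     2     3     4     5     6     7     8     9    10    11    12    13    14    15    16
          2     1     0     1     0     1     0     1     0     1     0     1     0     1     0     1     0     1
          5     1     0     1     0     1     1     1     1     1     1     2     1     2     1     2     2     2
          6     1     0     1     0     1     1     2     1     2     1     3     2     4     2     4     3     5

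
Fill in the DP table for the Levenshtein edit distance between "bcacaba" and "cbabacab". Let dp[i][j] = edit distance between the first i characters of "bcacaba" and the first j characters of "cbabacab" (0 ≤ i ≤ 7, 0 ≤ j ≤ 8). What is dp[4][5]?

   ''  c  b  a  b  a  c  a  b
''  0  1  2  3  4  5  6  7  8
 b  1  1  1  2  3  4  5  6  7
 c  2  1  2  2  3  4  4  5  6
 a  3  2  2  2  3  3  4  4  5
 c  4  3  3  3  3  4  3  4  5
 a  5  4  4  3  4  3  4  3  4
 b  6  5  4  4  3  4  4  4  3
 a  7  6  5  4  4  3  4  4  4

4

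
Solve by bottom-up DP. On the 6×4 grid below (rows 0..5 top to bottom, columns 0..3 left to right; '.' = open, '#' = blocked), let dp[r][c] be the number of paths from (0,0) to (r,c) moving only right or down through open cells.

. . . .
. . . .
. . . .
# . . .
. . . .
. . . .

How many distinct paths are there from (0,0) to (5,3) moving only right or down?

46

r\c   0   1   2   3
  0   1   1   1   1
  1   1   2   3   4
  2   1   3   6  10
  3   0   3   9  19
  4   0   3  12  31
  5   0   3  15  46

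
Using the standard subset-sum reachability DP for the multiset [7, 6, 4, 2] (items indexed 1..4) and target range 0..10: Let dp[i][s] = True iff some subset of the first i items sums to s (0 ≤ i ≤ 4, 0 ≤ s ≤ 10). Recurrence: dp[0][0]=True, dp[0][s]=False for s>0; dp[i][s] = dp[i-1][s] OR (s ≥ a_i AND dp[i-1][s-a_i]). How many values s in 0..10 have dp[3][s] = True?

i\s   0   1   2   3   4   5   6   7   8   9  10
  0   T   F   F   F   F   F   F   F   F   F   F
  1   T   F   F   F   F   F   F   T   F   F   F
  2   T   F   F   F   F   F   T   T   F   F   F
  3   T   F   F   F   T   F   T   T   F   F   T
  4   T   F   T   F   T   F   T   T   T   T   T

5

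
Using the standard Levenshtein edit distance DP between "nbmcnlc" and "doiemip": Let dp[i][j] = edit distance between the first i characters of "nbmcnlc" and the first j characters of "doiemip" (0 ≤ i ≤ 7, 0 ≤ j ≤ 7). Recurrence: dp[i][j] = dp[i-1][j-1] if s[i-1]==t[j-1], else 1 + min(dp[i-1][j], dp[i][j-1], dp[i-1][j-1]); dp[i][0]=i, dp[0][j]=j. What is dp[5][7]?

   ''  d  o  i  e  m  i  p
''  0  1  2  3  4  5  6  7
 n  1  1  2  3  4  5  6  7
 b  2  2  2  3  4  5  6  7
 m  3  3  3  3  4  4  5  6
 c  4  4  4  4  4  5  5  6
 n  5  5  5  5  5  5  6  6
 l  6  6  6  6  6  6  6  7
 c  7  7  7  7  7  7  7  7

6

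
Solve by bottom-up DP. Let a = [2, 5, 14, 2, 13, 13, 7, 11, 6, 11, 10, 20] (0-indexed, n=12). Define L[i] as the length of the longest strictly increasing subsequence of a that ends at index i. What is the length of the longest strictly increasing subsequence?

5

   i    0    1    2    3    4    5    6    7    8    9   10   11
a[i]    2    5   14    2   13   13    7   11    6   11   10   20
L[i]    1    2    3    1    3    3    3    4    3    4    4    5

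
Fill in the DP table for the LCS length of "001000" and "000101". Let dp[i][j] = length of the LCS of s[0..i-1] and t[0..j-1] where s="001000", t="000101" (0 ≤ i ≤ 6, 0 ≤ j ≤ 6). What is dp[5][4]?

3

   ''  0  0  0  1  0  1
''  0  0  0  0  0  0  0
 0  0  1  1  1  1  1  1
 0  0  1  2  2  2  2  2
 1  0  1  2  2  3  3  3
 0  0  1  2  3  3  4  4
 0  0  1  2  3  3  4  4
 0  0  1  2  3  3  4  4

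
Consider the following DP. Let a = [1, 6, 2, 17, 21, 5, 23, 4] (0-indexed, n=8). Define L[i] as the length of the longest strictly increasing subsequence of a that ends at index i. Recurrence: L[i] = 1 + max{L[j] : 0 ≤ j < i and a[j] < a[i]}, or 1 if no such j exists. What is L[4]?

   i    0    1    2    3    4    5    6    7
a[i]    1    6    2   17   21    5   23    4
L[i]    1    2    2    3    4    3    5    3

4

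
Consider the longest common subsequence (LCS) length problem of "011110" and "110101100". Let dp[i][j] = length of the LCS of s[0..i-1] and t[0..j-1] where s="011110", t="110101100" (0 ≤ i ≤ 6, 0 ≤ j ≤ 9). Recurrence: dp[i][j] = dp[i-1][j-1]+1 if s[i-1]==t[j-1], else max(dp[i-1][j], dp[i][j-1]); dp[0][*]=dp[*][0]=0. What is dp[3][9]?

3

   ''  1  1  0  1  0  1  1  0  0
''  0  0  0  0  0  0  0  0  0  0
 0  0  0  0  1  1  1  1  1  1  1
 1  0  1  1  1  2  2  2  2  2  2
 1  0  1  2  2  2  2  3  3  3  3
 1  0  1  2  2  3  3  3  4  4  4
 1  0  1  2  2  3  3  4  4  4  4
 0  0  1  2  3  3  4  4  4  5  5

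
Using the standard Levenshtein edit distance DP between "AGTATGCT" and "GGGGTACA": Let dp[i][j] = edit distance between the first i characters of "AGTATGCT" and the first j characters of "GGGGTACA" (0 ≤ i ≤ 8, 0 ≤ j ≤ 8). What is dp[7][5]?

   ''  G  G  G  G  T  A  C  A
''  0  1  2  3  4  5  6  7  8
 A  1  1  2  3  4  5  5  6  7
 G  2  1  1  2  3  4  5  6  7
 T  3  2  2  2  3  3  4  5  6
 A  4  3  3  3  3  4  3  4  5
 T  5  4  4  4  4  3  4  4  5
 G  6  5  4  4  4  4  4  5  5
 C  7  6  5  5  5  5  5  4  5
 T  8  7  6  6  6  5  6  5  5

5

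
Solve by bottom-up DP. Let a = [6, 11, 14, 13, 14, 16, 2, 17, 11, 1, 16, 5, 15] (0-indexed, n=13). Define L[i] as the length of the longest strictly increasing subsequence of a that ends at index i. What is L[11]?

   i    0    1    2    3    4    5    6    7    8    9   10   11   12
a[i]    6   11   14   13   14   16    2   17   11    1   16    5   15
L[i]    1    2    3    3    4    5    1    6    2    1    5    2    5

2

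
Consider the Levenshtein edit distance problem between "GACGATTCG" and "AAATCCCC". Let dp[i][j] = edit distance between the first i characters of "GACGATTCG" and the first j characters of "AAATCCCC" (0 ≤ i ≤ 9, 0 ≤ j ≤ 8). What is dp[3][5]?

3

   ''  A  A  A  T  C  C  C  C
''  0  1  2  3  4  5  6  7  8
 G  1  1  2  3  4  5  6  7  8
 A  2  1  1  2  3  4  5  6  7
 C  3  2  2  2  3  3  4  5  6
 G  4  3  3  3  3  4  4  5  6
 A  5  4  3  3  4  4  5  5  6
 T  6  5  4  4  3  4  5  6  6
 T  7  6  5  5  4  4  5  6  7
 C  8  7  6  6  5  4  4  5  6
 G  9  8  7  7  6  5  5  5  6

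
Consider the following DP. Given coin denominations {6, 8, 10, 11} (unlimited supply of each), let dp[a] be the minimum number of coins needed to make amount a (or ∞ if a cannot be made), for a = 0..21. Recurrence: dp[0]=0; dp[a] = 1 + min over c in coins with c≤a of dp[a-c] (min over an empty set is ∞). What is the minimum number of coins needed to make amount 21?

 a  0  1  2  3  4  5  6  7  8  9 10 11 12 13 14 15 16 17 18 19 20 21
dp  0  -  -  -  -  -  1  -  1  -  1  1  2  -  2  -  2  2  2  2  2  2
(- denotes ∞ / unreachable)

2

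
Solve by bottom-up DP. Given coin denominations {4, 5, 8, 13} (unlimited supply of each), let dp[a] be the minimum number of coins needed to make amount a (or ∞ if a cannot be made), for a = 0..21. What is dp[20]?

 a  0  1  2  3  4  5  6  7  8  9 10 11 12 13 14 15 16 17 18 19 20 21
dp  0  -  -  -  1  1  -  -  1  2  2  -  2  1  3  3  2  2  2  4  3  2
(- denotes ∞ / unreachable)

3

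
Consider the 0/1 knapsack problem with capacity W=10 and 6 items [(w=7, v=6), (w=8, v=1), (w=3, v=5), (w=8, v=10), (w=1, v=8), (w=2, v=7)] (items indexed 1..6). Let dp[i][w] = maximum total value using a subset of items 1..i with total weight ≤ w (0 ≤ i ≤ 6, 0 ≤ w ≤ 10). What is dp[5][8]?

i\w   0   1   2   3   4   5   6   7   8   9  10
  0   0   0   0   0   0   0   0   0   0   0   0
  1   0   0   0   0   0   0   0   6   6   6   6
  2   0   0   0   0   0   0   0   6   6   6   6
  3   0   0   0   5   5   5   5   6   6   6  11
  4   0   0   0   5   5   5   5   6  10  10  11
  5   0   8   8   8  13  13  13  13  14  18  18
  6   0   8   8  15  15  15  20  20  20  20  21

14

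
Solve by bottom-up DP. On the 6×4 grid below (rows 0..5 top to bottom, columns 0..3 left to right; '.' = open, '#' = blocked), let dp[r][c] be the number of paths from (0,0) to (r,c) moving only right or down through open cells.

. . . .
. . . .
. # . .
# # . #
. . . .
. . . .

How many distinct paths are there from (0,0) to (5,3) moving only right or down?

r\c   0   1   2   3
  0   1   1   1   1
  1   1   2   3   4
  2   1   0   3   7
  3   0   0   3   0
  4   0   0   3   3
  5   0   0   3   6

6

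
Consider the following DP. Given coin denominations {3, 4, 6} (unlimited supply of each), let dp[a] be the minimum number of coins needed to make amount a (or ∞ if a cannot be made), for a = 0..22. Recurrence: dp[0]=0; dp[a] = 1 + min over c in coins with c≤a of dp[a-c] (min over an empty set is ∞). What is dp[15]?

3

 a  0  1  2  3  4  5  6  7  8  9 10 11 12 13 14 15 16 17 18 19 20 21 22
dp  0  -  -  1  1  -  1  2  2  2  2  3  2  3  3  3  3  4  3  4  4  4  4
(- denotes ∞ / unreachable)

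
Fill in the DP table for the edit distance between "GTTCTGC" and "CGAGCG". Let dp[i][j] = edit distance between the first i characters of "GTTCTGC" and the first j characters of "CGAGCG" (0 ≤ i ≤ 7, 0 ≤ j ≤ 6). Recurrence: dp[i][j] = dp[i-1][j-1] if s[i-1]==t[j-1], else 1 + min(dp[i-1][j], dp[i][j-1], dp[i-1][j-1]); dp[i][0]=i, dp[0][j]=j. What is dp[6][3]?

   ''  C  G  A  G  C  G
''  0  1  2  3  4  5  6
 G  1  1  1  2  3  4  5
 T  2  2  2  2  3  4  5
 T  3  3  3  3  3  4  5
 C  4  3  4  4  4  3  4
 T  5  4  4  5  5  4  4
 G  6  5  4  5  5  5  4
 C  7  6  5  5  6  5  5

5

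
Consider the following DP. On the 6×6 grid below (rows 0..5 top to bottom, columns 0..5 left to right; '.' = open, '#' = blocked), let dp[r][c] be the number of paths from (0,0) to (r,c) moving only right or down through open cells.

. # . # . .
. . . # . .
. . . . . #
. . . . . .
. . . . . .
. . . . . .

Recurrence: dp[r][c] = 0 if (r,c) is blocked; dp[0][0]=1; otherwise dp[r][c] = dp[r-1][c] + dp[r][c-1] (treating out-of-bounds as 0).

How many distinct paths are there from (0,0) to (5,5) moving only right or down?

r\c   0   1   2   3   4   5
  0   1   0   0   0   0   0
  1   1   1   1   0   0   0
  2   1   2   3   3   3   0
  3   1   3   6   9  12  12
  4   1   4  10  19  31  43
  5   1   5  15  34  65 108

108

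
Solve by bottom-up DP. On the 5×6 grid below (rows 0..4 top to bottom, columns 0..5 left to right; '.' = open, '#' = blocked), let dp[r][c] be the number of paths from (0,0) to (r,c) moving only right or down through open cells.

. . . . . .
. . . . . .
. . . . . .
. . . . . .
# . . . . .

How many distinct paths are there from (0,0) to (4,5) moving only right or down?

r\c   0   1   2   3   4   5
  0   1   1   1   1   1   1
  1   1   2   3   4   5   6
  2   1   3   6  10  15  21
  3   1   4  10  20  35  56
  4   0   4  14  34  69 125

125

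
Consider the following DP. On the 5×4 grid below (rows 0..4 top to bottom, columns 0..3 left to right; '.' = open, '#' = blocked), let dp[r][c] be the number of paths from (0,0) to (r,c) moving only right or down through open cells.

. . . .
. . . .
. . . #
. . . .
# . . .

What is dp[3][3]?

r\c   0   1   2   3
  0   1   1   1   1
  1   1   2   3   4
  2   1   3   6   0
  3   1   4  10  10
  4   0   4  14  24

10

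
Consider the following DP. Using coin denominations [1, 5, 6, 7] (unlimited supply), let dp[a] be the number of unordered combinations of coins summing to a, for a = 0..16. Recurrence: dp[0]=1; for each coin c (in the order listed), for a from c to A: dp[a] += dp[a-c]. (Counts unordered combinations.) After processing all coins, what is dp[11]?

6

after  coin     0     1     2     3     4     5     6     7     8     9    10    11    12    13    14    15    16
          1     1     1     1     1     1     1     1     1     1     1     1     1     1     1     1     1     1
          5     1     1     1     1     1     2     2     2     2     2     3     3     3     3     3     4     4
          6     1     1     1     1     1     2     3     3     3     3     4     5     6     6     6     7     8
          7     1     1     1     1     1     2     3     4     4     4     5     6     8     9    10    11    12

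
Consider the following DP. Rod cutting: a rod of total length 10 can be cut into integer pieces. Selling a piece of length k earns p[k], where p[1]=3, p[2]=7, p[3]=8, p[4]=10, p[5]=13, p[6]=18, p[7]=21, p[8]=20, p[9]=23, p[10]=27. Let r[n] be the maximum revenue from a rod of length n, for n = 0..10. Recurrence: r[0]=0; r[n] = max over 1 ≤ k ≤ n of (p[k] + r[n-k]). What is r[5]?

17

   n    0    1    2    3    4    5    6    7    8    9   10
r[n]    0    3    7   10   14   17   21   24   28   31   35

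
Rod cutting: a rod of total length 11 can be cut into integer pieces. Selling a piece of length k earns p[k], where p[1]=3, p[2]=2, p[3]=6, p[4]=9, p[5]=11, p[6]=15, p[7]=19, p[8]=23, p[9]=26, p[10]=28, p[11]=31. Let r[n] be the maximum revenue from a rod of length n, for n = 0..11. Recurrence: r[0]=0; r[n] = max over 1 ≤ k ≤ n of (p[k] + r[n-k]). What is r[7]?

   n    0    1    2    3    4    5    6    7    8    9   10   11
r[n]    0    3    6    9   12   15   18   21   24   27   30   33

21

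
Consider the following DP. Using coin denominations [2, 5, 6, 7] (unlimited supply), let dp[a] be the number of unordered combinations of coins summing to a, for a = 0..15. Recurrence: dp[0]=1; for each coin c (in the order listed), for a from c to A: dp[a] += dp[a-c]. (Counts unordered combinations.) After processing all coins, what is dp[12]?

5

after  coin     0     1     2     3     4     5     6     7     8     9    10    11    12    13    14    15
          2     1     0     1     0     1     0     1     0     1     0     1     0     1     0     1     0
          5     1     0     1     0     1     1     1     1     1     1     2     1     2     1     2     2
          6     1     0     1     0     1     1     2     1     2     1     3     2     4     2     4     3
          7     1     0     1     0     1     1     2     2     2     2     3     3     5     4     6     5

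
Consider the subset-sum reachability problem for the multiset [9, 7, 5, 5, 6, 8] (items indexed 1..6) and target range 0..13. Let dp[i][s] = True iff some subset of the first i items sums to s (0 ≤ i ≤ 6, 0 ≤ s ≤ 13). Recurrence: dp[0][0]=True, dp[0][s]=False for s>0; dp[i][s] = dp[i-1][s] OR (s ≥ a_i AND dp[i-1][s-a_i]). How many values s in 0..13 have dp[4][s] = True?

i\s   0   1   2   3   4   5   6   7   8   9  10  11  12  13
  0   T   F   F   F   F   F   F   F   F   F   F   F   F   F
  1   T   F   F   F   F   F   F   F   F   T   F   F   F   F
  2   T   F   F   F   F   F   F   T   F   T   F   F   F   F
  3   T   F   F   F   F   T   F   T   F   T   F   F   T   F
  4   T   F   F   F   F   T   F   T   F   T   T   F   T   F
  5   T   F   F   F   F   T   T   T   F   T   T   T   T   T
  6   T   F   F   F   F   T   T   T   T   T   T   T   T   T

6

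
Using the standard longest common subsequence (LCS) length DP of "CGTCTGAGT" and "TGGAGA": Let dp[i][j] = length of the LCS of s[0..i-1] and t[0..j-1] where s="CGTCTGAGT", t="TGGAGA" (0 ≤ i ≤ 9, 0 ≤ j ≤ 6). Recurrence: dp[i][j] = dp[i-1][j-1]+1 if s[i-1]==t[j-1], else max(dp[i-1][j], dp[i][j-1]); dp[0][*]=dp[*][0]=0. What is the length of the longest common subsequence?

4

   ''  T  G  G  A  G  A
''  0  0  0  0  0  0  0
 C  0  0  0  0  0  0  0
 G  0  0  1  1  1  1  1
 T  0  1  1  1  1  1  1
 C  0  1  1  1  1  1  1
 T  0  1  1  1  1  1  1
 G  0  1  2  2  2  2  2
 A  0  1  2  2  3  3  3
 G  0  1  2  3  3  4  4
 T  0  1  2  3  3  4  4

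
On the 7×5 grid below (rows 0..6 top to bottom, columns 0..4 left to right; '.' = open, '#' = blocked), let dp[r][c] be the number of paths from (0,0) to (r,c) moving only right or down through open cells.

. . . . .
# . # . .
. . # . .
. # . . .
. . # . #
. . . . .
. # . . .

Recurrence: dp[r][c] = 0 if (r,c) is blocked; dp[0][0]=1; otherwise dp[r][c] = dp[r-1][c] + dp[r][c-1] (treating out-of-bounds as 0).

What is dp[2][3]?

1

r\c   0   1   2   3   4
  0   1   1   1   1   1
  1   0   1   0   1   2
  2   0   1   0   1   3
  3   0   0   0   1   4
  4   0   0   0   1   0
  5   0   0   0   1   1
  6   0   0   0   1   2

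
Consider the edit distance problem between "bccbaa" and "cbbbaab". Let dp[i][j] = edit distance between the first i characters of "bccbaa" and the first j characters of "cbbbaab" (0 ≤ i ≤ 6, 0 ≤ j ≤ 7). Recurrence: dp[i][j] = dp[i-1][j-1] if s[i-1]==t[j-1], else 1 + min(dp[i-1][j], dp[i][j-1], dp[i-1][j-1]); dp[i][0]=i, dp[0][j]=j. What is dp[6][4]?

4

   ''  c  b  b  b  a  a  b
''  0  1  2  3  4  5  6  7
 b  1  1  1  2  3  4  5  6
 c  2  1  2  2  3  4  5  6
 c  3  2  2  3  3  4  5  6
 b  4  3  2  2  3  4  5  5
 a  5  4  3  3  3  3  4  5
 a  6  5  4  4  4  3  3  4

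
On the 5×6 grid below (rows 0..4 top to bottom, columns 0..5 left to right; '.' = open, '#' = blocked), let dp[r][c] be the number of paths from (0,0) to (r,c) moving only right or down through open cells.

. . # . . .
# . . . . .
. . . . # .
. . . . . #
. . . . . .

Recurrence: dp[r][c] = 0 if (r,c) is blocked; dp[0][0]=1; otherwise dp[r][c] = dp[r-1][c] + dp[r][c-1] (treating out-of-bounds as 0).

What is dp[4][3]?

r\c   0   1   2   3   4   5
  0   1   1   0   0   0   0
  1   0   1   1   1   1   1
  2   0   1   2   3   0   1
  3   0   1   3   6   6   0
  4   0   1   4  10  16  16

10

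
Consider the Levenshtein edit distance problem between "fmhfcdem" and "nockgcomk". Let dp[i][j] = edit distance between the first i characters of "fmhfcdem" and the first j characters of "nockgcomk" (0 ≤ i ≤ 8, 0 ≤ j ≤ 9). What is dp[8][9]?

   ''  n  o  c  k  g  c  o  m  k
''  0  1  2  3  4  5  6  7  8  9
 f  1  1  2  3  4  5  6  7  8  9
 m  2  2  2  3  4  5  6  7  7  8
 h  3  3  3  3  4  5  6  7  8  8
 f  4  4  4  4  4  5  6  7  8  9
 c  5  5  5  4  5  5  5  6  7  8
 d  6  6  6  5  5  6  6  6  7  8
 e  7  7  7  6  6  6  7  7  7  8
 m  8  8  8  7  7  7  7  8  7  8

8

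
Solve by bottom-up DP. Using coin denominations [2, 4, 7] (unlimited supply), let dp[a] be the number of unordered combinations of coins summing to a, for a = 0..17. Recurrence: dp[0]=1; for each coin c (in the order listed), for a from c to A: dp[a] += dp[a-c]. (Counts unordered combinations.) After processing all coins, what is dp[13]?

2

after  coin     0     1     2     3     4     5     6     7     8     9    10    11    12    13    14    15    16    17
          2     1     0     1     0     1     0     1     0     1     0     1     0     1     0     1     0     1     0
          4     1     0     1     0     2     0     2     0     3     0     3     0     4     0     4     0     5     0
          7     1     0     1     0     2     0     2     1     3     1     3     2     4     2     5     3     6     3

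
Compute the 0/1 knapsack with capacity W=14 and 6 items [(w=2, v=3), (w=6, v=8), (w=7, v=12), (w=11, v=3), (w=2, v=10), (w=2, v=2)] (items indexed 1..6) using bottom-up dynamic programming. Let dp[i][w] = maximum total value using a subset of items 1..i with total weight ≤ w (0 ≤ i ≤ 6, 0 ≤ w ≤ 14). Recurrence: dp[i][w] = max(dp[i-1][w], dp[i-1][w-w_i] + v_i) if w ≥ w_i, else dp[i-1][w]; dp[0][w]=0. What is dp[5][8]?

18

i\w   0   1   2   3   4   5   6   7   8   9  10  11  12  13  14
  0   0   0   0   0   0   0   0   0   0   0   0   0   0   0   0
  1   0   0   3   3   3   3   3   3   3   3   3   3   3   3   3
  2   0   0   3   3   3   3   8   8  11  11  11  11  11  11  11
  3   0   0   3   3   3   3   8  12  12  15  15  15  15  20  20
  4   0   0   3   3   3   3   8  12  12  15  15  15  15  20  20
  5   0   0  10  10  13  13  13  13  18  22  22  25  25  25  25
  6   0   0  10  10  13  13  15  15  18  22  22  25  25  27  27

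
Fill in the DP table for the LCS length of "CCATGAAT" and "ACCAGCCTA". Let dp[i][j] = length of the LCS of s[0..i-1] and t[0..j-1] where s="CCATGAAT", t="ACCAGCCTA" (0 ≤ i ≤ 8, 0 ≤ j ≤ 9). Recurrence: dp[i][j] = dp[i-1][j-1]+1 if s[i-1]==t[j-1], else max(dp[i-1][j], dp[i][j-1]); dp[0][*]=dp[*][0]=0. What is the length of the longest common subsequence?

5

   ''  A  C  C  A  G  C  C  T  A
''  0  0  0  0  0  0  0  0  0  0
 C  0  0  1  1  1  1  1  1  1  1
 C  0  0  1  2  2  2  2  2  2  2
 A  0  1  1  2  3  3  3  3  3  3
 T  0  1  1  2  3  3  3  3  4  4
 G  0  1  1  2  3  4  4  4  4  4
 A  0  1  1  2  3  4  4  4  4  5
 A  0  1  1  2  3  4  4  4  4  5
 T  0  1  1  2  3  4  4  4  5  5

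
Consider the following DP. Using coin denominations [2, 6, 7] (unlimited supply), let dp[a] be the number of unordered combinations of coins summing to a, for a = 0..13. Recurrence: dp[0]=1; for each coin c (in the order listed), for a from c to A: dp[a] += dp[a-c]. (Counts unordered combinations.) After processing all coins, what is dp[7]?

after  coin     0     1     2     3     4     5     6     7     8     9    10    11    12    13
          2     1     0     1     0     1     0     1     0     1     0     1     0     1     0
          6     1     0     1     0     1     0     2     0     2     0     2     0     3     0
          7     1     0     1     0     1     0     2     1     2     1     2     1     3     2

1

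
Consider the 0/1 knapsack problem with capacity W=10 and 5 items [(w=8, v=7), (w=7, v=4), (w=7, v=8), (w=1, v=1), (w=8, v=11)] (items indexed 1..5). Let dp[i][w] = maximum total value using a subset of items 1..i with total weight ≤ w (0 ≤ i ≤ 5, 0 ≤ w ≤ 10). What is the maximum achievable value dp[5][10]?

12

i\w   0   1   2   3   4   5   6   7   8   9  10
  0   0   0   0   0   0   0   0   0   0   0   0
  1   0   0   0   0   0   0   0   0   7   7   7
  2   0   0   0   0   0   0   0   4   7   7   7
  3   0   0   0   0   0   0   0   8   8   8   8
  4   0   1   1   1   1   1   1   8   9   9   9
  5   0   1   1   1   1   1   1   8  11  12  12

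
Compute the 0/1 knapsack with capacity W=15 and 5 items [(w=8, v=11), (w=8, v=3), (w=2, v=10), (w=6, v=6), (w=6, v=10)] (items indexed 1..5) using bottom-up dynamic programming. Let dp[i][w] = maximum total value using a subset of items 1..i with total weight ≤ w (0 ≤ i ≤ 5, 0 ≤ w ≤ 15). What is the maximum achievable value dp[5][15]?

i\w   0   1   2   3   4   5   6   7   8   9  10  11  12  13  14  15
  0   0   0   0   0   0   0   0   0   0   0   0   0   0   0   0   0
  1   0   0   0   0   0   0   0   0  11  11  11  11  11  11  11  11
  2   0   0   0   0   0   0   0   0  11  11  11  11  11  11  11  11
  3   0   0  10  10  10  10  10  10  11  11  21  21  21  21  21  21
  4   0   0  10  10  10  10  10  10  16  16  21  21  21  21  21  21
  5   0   0  10  10  10  10  10  10  20  20  21  21  21  21  26  26

26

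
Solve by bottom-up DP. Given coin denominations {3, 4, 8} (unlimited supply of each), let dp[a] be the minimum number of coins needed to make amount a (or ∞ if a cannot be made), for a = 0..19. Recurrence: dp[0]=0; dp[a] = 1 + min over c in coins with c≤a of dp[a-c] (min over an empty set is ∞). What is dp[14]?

 a  0  1  2  3  4  5  6  7  8  9 10 11 12 13 14 15 16 17 18 19
dp  0  -  -  1  1  -  2  2  1  3  3  2  2  4  3  3  2  4  4  3
(- denotes ∞ / unreachable)

3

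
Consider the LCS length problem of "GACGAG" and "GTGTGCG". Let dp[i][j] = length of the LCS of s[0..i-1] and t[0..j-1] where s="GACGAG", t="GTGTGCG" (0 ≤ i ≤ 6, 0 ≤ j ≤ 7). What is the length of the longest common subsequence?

   ''  G  T  G  T  G  C  G
''  0  0  0  0  0  0  0  0
 G  0  1  1  1  1  1  1  1
 A  0  1  1  1  1  1  1  1
 C  0  1  1  1  1  1  2  2
 G  0  1  1  2  2  2  2  3
 A  0  1  1  2  2  2  2  3
 G  0  1  1  2  2  3  3  3

3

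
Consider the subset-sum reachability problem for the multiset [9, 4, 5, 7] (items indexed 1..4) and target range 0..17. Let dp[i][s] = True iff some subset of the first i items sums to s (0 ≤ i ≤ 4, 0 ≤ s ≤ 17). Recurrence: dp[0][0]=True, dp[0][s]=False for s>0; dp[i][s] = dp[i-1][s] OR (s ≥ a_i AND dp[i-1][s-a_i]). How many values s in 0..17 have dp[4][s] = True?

10

i\s   0   1   2   3   4   5   6   7   8   9  10  11  12  13  14  15  16  17
  0   T   F   F   F   F   F   F   F   F   F   F   F   F   F   F   F   F   F
  1   T   F   F   F   F   F   F   F   F   T   F   F   F   F   F   F   F   F
  2   T   F   F   F   T   F   F   F   F   T   F   F   F   T   F   F   F   F
  3   T   F   F   F   T   T   F   F   F   T   F   F   F   T   T   F   F   F
  4   T   F   F   F   T   T   F   T   F   T   F   T   T   T   T   F   T   F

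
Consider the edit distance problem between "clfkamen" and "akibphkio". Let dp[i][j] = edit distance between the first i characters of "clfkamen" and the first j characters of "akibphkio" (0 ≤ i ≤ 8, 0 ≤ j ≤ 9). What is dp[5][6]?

6

   ''  a  k  i  b  p  h  k  i  o
''  0  1  2  3  4  5  6  7  8  9
 c  1  1  2  3  4  5  6  7  8  9
 l  2  2  2  3  4  5  6  7  8  9
 f  3  3  3  3  4  5  6  7  8  9
 k  4  4  3  4  4  5  6  6  7  8
 a  5  4  4  4  5  5  6  7  7  8
 m  6  5  5  5  5  6  6  7  8  8
 e  7  6  6  6  6  6  7  7  8  9
 n  8  7  7  7  7  7  7  8  8  9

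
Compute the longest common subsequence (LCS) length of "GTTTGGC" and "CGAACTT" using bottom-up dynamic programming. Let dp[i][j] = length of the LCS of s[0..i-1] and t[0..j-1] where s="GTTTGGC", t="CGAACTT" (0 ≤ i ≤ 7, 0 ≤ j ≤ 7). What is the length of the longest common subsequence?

   ''  C  G  A  A  C  T  T
''  0  0  0  0  0  0  0  0
 G  0  0  1  1  1  1  1  1
 T  0  0  1  1  1  1  2  2
 T  0  0  1  1  1  1  2  3
 T  0  0  1  1  1  1  2  3
 G  0  0  1  1  1  1  2  3
 G  0  0  1  1  1  1  2  3
 C  0  1  1  1  1  2  2  3

3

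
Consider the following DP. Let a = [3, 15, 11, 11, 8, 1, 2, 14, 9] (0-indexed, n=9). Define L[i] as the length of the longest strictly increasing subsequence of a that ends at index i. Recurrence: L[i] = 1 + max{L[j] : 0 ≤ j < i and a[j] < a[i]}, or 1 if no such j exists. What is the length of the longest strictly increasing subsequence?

3

   i    0    1    2    3    4    5    6    7    8
a[i]    3   15   11   11    8    1    2   14    9
L[i]    1    2    2    2    2    1    2    3    3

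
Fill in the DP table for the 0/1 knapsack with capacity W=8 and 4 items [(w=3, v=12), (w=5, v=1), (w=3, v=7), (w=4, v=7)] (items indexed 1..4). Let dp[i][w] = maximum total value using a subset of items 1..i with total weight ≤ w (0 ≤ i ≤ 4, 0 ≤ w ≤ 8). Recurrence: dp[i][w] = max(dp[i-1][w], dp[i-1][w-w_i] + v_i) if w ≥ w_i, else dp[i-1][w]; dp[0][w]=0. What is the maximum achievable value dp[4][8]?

19

i\w   0   1   2   3   4   5   6   7   8
  0   0   0   0   0   0   0   0   0   0
  1   0   0   0  12  12  12  12  12  12
  2   0   0   0  12  12  12  12  12  13
  3   0   0   0  12  12  12  19  19  19
  4   0   0   0  12  12  12  19  19  19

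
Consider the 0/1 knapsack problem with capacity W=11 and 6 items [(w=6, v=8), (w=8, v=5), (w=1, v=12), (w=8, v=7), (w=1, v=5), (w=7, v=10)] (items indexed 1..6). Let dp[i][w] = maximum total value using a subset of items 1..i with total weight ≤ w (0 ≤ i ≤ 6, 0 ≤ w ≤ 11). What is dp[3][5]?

12

i\w   0   1   2   3   4   5   6   7   8   9  10  11
  0   0   0   0   0   0   0   0   0   0   0   0   0
  1   0   0   0   0   0   0   8   8   8   8   8   8
  2   0   0   0   0   0   0   8   8   8   8   8   8
  3   0  12  12  12  12  12  12  20  20  20  20  20
  4   0  12  12  12  12  12  12  20  20  20  20  20
  5   0  12  17  17  17  17  17  20  25  25  25  25
  6   0  12  17  17  17  17  17  20  25  27  27  27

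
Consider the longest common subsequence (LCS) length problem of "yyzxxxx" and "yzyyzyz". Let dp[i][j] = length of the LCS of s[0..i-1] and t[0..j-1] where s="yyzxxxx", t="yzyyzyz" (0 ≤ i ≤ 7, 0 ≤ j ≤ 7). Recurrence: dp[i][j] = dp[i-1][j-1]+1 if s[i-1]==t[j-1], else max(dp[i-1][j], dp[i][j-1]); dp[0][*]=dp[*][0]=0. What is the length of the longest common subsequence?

   ''  y  z  y  y  z  y  z
''  0  0  0  0  0  0  0  0
 y  0  1  1  1  1  1  1  1
 y  0  1  1  2  2  2  2  2
 z  0  1  2  2  2  3  3  3
 x  0  1  2  2  2  3  3  3
 x  0  1  2  2  2  3  3  3
 x  0  1  2  2  2  3  3  3
 x  0  1  2  2  2  3  3  3

3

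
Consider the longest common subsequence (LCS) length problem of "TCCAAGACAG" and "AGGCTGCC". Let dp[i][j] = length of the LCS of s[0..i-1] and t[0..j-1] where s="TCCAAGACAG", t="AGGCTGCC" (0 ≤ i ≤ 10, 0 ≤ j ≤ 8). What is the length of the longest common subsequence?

4

   ''  A  G  G  C  T  G  C  C
''  0  0  0  0  0  0  0  0  0
 T  0  0  0  0  0  1  1  1  1
 C  0  0  0  0  1  1  1  2  2
 C  0  0  0  0  1  1  1  2  3
 A  0  1  1  1  1  1  1  2  3
 A  0  1  1  1  1  1  1  2  3
 G  0  1  2  2  2  2  2  2  3
 A  0  1  2  2  2  2  2  2  3
 C  0  1  2  2  3  3  3  3  3
 A  0  1  2  2  3  3  3  3  3
 G  0  1  2  3  3  3  4  4  4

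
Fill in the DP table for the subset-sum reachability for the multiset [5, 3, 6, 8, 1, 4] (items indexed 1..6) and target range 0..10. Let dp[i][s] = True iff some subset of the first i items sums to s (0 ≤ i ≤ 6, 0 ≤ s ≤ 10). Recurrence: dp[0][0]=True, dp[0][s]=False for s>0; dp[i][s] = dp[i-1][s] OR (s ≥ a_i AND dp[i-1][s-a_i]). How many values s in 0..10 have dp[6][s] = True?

10

i\s   0   1   2   3   4   5   6   7   8   9  10
  0   T   F   F   F   F   F   F   F   F   F   F
  1   T   F   F   F   F   T   F   F   F   F   F
  2   T   F   F   T   F   T   F   F   T   F   F
  3   T   F   F   T   F   T   T   F   T   T   F
  4   T   F   F   T   F   T   T   F   T   T   F
  5   T   T   F   T   T   T   T   T   T   T   T
  6   T   T   F   T   T   T   T   T   T   T   T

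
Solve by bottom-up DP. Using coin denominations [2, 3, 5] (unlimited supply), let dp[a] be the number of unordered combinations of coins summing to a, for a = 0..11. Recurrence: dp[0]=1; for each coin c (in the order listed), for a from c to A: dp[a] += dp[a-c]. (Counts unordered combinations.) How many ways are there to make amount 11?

after  coin     0     1     2     3     4     5     6     7     8     9    10    11
          2     1     0     1     0     1     0     1     0     1     0     1     0
          3     1     0     1     1     1     1     2     1     2     2     2     2
          5     1     0     1     1     1     2     2     2     3     3     4     4

4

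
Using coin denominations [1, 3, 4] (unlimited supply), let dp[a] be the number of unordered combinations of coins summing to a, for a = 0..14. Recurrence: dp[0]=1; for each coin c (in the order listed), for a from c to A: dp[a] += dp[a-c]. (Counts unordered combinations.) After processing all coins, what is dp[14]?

13

after  coin     0     1     2     3     4     5     6     7     8     9    10    11    12    13    14
          1     1     1     1     1     1     1     1     1     1     1     1     1     1     1     1
          3     1     1     1     2     2     2     3     3     3     4     4     4     5     5     5
          4     1     1     1     2     3     3     4     5     6     7     8     9    11    12    13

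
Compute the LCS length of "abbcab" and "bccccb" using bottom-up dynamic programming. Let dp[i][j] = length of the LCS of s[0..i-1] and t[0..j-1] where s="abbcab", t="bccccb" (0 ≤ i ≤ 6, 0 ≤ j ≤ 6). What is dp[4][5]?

   ''  b  c  c  c  c  b
''  0  0  0  0  0  0  0
 a  0  0  0  0  0  0  0
 b  0  1  1  1  1  1  1
 b  0  1  1  1  1  1  2
 c  0  1  2  2  2  2  2
 a  0  1  2  2  2  2  2
 b  0  1  2  2  2  2  3

2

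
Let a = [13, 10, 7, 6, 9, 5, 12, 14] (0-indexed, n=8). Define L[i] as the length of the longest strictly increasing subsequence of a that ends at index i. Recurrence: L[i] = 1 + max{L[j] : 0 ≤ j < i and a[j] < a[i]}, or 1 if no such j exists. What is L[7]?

   i    0    1    2    3    4    5    6    7
a[i]   13   10    7    6    9    5   12   14
L[i]    1    1    1    1    2    1    3    4

4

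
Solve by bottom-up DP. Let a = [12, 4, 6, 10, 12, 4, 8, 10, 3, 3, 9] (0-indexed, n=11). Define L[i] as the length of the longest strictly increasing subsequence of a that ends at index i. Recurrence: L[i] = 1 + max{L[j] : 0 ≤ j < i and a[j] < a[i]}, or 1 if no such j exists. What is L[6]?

   i    0    1    2    3    4    5    6    7    8    9   10
a[i]   12    4    6   10   12    4    8   10    3    3    9
L[i]    1    1    2    3    4    1    3    4    1    1    4

3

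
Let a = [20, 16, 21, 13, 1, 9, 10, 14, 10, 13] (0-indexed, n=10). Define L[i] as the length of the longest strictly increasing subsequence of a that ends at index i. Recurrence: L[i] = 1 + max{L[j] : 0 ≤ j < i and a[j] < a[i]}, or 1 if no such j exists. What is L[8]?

   i    0    1    2    3    4    5    6    7    8    9
a[i]   20   16   21   13    1    9   10   14   10   13
L[i]    1    1    2    1    1    2    3    4    3    4

3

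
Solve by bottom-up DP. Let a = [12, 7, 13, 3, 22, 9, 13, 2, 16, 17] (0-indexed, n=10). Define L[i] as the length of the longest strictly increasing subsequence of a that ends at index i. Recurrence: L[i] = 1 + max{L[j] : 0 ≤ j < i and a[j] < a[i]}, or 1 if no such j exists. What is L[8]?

4

   i    0    1    2    3    4    5    6    7    8    9
a[i]   12    7   13    3   22    9   13    2   16   17
L[i]    1    1    2    1    3    2    3    1    4    5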